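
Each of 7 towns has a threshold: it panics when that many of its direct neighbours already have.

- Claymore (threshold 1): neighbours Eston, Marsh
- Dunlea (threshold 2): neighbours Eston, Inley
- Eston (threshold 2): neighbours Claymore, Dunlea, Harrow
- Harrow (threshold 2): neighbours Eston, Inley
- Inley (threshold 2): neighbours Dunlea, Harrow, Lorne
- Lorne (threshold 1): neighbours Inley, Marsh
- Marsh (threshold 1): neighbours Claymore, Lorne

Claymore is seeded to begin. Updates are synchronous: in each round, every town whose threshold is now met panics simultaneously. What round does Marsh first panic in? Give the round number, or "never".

2

Round 1 — Claymore panics (initial).
Round 2 — checking thresholds:
  Eston: 1 of 3 neighbours < 2, below threshold.
  Marsh: 1 of 2 neighbours ≥ 1, panics.
Round 3 — checking thresholds:
  Eston: 1 of 3 neighbours < 2, below threshold.
  Lorne: 1 of 2 neighbours ≥ 1, panics.
Round 4 — no new panics; cascade stops.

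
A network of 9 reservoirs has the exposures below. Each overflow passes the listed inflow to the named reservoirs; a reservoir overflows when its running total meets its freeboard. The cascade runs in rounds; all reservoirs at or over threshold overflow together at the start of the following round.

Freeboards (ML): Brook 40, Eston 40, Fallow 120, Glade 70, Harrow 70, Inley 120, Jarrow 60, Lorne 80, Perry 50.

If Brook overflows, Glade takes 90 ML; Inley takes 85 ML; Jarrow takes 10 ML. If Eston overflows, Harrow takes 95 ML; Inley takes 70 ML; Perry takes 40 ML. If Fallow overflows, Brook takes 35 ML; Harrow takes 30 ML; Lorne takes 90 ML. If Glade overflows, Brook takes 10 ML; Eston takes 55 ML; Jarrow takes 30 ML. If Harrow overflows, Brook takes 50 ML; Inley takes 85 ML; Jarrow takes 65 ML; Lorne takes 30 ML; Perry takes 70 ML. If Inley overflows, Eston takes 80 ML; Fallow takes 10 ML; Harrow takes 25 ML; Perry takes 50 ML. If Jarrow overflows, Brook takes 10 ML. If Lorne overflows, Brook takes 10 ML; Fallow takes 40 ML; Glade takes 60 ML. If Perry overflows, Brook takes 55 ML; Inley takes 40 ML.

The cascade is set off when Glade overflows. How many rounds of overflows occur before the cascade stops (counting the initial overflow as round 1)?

4

Round 1 — Glade overflows (initial).
  Brook: +10 → 10 < 40
  Eston: +55 → 55 ≥ 40
  Jarrow: +30 → 30 < 60
Round 2 — Eston overflows.
  Harrow: +95 → 95 ≥ 70
  Inley: +70 → 70 < 120
  Perry: +40 → 40 < 50
Round 3 — Harrow overflows.
  Brook: +50 → 60 ≥ 40
  Inley: +85 → 155 ≥ 120
  Jarrow: +65 → 95 ≥ 60
  Lorne: +30 → 30 < 80
  Perry: +70 → 110 ≥ 50
Round 4 — Brook, Inley, Jarrow, Perry overflow.
  Fallow: +10 → 10 < 120
No further overflows.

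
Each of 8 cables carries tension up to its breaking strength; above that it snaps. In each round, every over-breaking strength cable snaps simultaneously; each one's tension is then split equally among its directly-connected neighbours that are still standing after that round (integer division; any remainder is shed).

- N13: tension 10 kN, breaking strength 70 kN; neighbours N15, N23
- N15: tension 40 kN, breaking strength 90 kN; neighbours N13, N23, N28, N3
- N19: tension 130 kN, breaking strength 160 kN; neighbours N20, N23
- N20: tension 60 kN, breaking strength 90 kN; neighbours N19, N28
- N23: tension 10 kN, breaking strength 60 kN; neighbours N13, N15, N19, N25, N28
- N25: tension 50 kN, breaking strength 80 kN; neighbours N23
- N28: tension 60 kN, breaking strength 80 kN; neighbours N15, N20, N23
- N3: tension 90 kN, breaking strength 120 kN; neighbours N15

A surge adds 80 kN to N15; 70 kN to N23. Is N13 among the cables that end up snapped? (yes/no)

Round 1 — N15 at 120 > 90; N23 at 80 > 60. N15, N23 snap.
  N15 sheds 120 kN to N13, N28, N3: 40 each.
    N13: 10+40 = 50 ≤ 70
    N28: 60+40 = 100 > 80
    N3: 90+40 = 130 > 120
  N23 sheds 80 kN to N13, N19, N25, N28: 20 each.
    N13: 50+20 = 70 ≤ 70
    N19: 130+20 = 150 ≤ 160
    N25: 50+20 = 70 ≤ 80
    N28: 100+20 = 120 > 80
Round 2 — N28, N3 snap.
  N28 sheds 120 kN to N20: 120 each.
    N20: 60+120 = 180 > 90
  N3 sheds 130 kN: no online neighbours, lost.
Round 3 — N20 snaps.
  N20 sheds 180 kN to N19: 180 each.
    N19: 150+180 = 330 > 160
Round 4 — N19 snaps.
  N19 sheds 330 kN: no online neighbours, lost.
No further breaks.

no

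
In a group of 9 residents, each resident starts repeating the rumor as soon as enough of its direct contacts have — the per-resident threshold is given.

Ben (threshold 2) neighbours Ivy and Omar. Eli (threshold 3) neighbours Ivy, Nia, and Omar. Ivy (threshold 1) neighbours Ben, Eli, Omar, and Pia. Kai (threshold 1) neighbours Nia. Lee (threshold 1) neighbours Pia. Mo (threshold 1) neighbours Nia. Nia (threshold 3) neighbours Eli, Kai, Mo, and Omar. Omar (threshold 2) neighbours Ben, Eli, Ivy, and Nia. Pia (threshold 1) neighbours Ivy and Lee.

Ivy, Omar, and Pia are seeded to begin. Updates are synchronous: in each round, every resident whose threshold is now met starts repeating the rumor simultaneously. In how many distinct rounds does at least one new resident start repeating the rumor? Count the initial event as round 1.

Round 1 — Ivy, Omar, Pia start repeating the rumor (initial).
Round 2 — checking thresholds:
  Ben: 2 of 2 neighbours ≥ 2, starts repeating the rumor.
  Eli: 2 of 3 neighbours < 3, not yet.
  Lee: 1 of 1 neighbours ≥ 1, starts repeating the rumor.
  Nia: 1 of 4 neighbours < 3, not yet.
Round 3 — no new spreads; cascade stops.

2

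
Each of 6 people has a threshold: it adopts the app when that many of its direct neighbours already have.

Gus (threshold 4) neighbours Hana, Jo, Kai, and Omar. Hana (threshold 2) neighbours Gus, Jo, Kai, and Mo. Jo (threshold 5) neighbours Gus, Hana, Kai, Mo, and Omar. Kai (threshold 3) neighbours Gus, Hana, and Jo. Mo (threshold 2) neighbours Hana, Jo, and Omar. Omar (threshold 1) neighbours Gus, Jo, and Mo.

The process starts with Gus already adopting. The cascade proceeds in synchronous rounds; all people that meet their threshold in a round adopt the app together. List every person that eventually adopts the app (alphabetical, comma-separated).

Gus, Omar

Round 1 — Gus adopts the app (initial).
Round 2 — checking thresholds:
  Hana: 1 of 4 neighbours < 2, not yet.
  Jo: 1 of 5 neighbours < 5, not yet.
  Kai: 1 of 3 neighbours < 3, not yet.
  Omar: 1 of 3 neighbours ≥ 1, adopts the app.
Round 3 — no new adoptions; cascade stops.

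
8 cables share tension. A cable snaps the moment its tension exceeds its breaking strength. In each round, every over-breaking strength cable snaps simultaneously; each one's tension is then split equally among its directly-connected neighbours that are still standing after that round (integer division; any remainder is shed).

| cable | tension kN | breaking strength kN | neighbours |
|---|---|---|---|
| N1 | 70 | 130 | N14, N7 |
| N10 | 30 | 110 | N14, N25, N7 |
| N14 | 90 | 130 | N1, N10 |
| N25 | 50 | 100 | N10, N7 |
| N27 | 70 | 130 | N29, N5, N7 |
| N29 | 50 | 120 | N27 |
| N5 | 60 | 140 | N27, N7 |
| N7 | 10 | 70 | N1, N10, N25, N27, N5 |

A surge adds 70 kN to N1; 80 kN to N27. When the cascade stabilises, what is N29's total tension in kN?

100

Round 1 — N1 at 140 > 130; N27 at 150 > 130. N1, N27 snap.
  N1 sheds 140 kN to N14, N7: 70 each.
    N14: 90+70 = 160 > 130
    N7: 10+70 = 80 > 70
  N27 sheds 150 kN to N29, N5, N7: 50 each.
    N29: 50+50 = 100 ≤ 120
    N5: 60+50 = 110 ≤ 140
    N7: 80+50 = 130 > 70
Round 2 — N14, N7 snap.
  N14 sheds 160 kN to N10: 160 each.
    N10: 30+160 = 190 > 110
  N7 sheds 130 kN to N10, N25, N5: 43 each (1 lost).
    N10: 190+43 = 233 > 110
    N25: 50+43 = 93 ≤ 100
    N5: 110+43 = 153 > 140
Round 3 — N10, N5 snap.
  N10 sheds 233 kN to N25: 233 each.
    N25: 93+233 = 326 > 100
  N5 sheds 153 kN: no online neighbours, lost.
Round 4 — N25 snaps.
  N25 sheds 326 kN: no online neighbours, lost.
No further breaks.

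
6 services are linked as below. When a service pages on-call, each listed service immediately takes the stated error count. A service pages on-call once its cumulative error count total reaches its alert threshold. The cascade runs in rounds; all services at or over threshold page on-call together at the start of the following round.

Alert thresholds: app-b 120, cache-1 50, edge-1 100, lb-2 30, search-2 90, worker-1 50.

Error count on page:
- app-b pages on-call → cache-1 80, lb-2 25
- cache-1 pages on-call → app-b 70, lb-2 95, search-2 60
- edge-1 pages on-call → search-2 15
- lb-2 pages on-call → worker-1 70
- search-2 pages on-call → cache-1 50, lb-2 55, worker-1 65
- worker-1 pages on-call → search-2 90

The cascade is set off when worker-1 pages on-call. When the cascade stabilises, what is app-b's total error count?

Round 1 — worker-1 pages on-call (initial).
  search-2: +90 → 90 ≥ 90
Round 2 — search-2 pages on-call.
  cache-1: +50 → 50 ≥ 50
  lb-2: +55 → 55 ≥ 30
Round 3 — cache-1, lb-2 page on-call.
  app-b: +70 → 70 < 120
No further pages.

70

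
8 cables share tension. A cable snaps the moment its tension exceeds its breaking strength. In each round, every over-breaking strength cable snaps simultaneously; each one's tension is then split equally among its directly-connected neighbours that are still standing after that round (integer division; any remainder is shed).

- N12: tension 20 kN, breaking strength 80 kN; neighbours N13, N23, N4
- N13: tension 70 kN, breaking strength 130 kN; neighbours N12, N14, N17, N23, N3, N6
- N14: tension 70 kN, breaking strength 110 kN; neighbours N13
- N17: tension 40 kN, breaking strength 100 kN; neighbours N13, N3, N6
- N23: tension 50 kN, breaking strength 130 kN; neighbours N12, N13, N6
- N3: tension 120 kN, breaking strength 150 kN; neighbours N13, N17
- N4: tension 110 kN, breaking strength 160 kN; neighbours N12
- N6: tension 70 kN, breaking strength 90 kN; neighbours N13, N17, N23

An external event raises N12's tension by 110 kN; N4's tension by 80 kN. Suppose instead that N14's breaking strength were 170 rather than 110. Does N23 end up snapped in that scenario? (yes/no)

With N14's breaking strength at 170:
Round 1 — N12 at 130 > 80; N4 at 190 > 160. N12, N4 snap.
  N12 sheds 130 kN to N13, N23: 65 each.
    N13: 70+65 = 135 > 130
    N23: 50+65 = 115 ≤ 130
  N4 sheds 190 kN: no online neighbours, lost.
Round 2 — N13 snaps.
  N13 sheds 135 kN to N14, N17, N23, N3, N6: 27 each.
    N14: 70+27 = 97 ≤ 170
    N17: 40+27 = 67 ≤ 100
    N23: 115+27 = 142 > 130
    N3: 120+27 = 147 ≤ 150
    N6: 70+27 = 97 > 90
Round 3 — N23, N6 snap.
  N23 sheds 142 kN: no online neighbours, lost.
  N6 sheds 97 kN to N17: 97 each.
    N17: 67+97 = 164 > 100
Round 4 — N17 snaps.
  N17 sheds 164 kN to N3: 164 each.
    N3: 147+164 = 311 > 150
Round 5 — N3 snaps.
  N3 sheds 311 kN: no online neighbours, lost.
No further breaks.

yes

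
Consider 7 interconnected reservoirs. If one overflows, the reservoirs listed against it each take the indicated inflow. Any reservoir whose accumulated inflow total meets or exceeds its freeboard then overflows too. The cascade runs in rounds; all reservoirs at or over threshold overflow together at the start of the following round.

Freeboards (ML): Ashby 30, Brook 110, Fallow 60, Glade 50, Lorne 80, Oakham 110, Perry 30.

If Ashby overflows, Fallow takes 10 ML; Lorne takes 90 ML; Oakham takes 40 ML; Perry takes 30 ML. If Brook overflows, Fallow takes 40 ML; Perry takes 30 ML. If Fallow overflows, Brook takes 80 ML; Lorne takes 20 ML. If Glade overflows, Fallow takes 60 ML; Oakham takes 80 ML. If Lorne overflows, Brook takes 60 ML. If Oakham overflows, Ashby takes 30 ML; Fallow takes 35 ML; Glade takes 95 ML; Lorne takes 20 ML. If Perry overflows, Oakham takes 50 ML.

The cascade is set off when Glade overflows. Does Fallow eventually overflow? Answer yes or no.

yes

Round 1 — Glade overflows (initial).
  Fallow: +60 → 60 ≥ 60
  Oakham: +80 → 80 < 110
Round 2 — Fallow overflows.
  Brook: +80 → 80 < 110
  Lorne: +20 → 20 < 80
No further overflows.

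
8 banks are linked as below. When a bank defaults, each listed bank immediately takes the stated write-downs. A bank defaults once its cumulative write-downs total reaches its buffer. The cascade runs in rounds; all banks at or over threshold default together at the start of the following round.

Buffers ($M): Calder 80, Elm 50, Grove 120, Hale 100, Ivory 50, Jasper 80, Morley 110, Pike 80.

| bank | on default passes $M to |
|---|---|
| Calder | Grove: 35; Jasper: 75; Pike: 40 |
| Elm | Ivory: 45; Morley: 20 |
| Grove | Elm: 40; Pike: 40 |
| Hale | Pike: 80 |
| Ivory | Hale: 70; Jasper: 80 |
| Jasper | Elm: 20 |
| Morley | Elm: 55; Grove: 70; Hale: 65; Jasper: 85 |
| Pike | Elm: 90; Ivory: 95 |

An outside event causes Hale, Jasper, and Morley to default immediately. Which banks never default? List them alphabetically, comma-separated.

Calder, Grove

Round 1 — Hale, Jasper, Morley default (initial).
  Elm: +20+55 → 75 ≥ 50
  Grove: +70 → 70 < 120
  Pike: +80 → 80 ≥ 80
Round 2 — Elm, Pike default.
  Ivory: +45+95 → 140 ≥ 50
Round 3 — Ivory defaults.
No further defaults.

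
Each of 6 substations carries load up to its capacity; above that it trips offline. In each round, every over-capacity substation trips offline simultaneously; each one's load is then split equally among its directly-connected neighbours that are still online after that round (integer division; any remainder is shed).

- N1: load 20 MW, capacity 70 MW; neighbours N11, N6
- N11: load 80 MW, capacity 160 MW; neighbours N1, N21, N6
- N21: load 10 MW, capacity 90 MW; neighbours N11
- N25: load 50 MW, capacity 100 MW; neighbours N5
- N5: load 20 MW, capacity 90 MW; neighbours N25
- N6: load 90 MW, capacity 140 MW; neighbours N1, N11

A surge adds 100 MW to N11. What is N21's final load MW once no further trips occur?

70

Round 1 — N11 at 180 > 160. N11 trips offline.
  N11 sheds 180 MW to N1, N21, N6: 60 each.
    N1: 20+60 = 80 > 70
    N21: 10+60 = 70 ≤ 90
    N6: 90+60 = 150 > 140
Round 2 — N1, N6 trip offline.
  N1 sheds 80 MW: no online neighbours, lost.
  N6 sheds 150 MW: no online neighbours, lost.
No further trips.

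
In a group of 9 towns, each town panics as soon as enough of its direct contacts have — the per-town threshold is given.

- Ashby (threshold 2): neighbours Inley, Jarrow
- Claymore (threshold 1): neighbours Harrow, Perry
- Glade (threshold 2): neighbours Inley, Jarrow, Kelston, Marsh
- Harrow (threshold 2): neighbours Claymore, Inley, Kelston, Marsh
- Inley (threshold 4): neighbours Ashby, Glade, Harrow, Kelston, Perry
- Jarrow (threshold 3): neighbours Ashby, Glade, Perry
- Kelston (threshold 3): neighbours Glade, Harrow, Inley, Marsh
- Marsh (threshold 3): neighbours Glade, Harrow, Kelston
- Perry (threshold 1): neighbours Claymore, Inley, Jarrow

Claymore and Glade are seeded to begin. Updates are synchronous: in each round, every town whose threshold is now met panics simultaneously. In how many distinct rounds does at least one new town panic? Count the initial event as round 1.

2

Round 1 — Claymore, Glade panic (initial).
Round 2 — checking thresholds:
  Harrow: 1 of 4 neighbours < 2, not yet.
  Inley: 1 of 5 neighbours < 4, not yet.
  Jarrow: 1 of 3 neighbours < 3, not yet.
  Kelston: 1 of 4 neighbours < 3, not yet.
  Marsh: 1 of 3 neighbours < 3, not yet.
  Perry: 1 of 3 neighbours ≥ 1, panics.
Round 3 — no new panics; cascade stops.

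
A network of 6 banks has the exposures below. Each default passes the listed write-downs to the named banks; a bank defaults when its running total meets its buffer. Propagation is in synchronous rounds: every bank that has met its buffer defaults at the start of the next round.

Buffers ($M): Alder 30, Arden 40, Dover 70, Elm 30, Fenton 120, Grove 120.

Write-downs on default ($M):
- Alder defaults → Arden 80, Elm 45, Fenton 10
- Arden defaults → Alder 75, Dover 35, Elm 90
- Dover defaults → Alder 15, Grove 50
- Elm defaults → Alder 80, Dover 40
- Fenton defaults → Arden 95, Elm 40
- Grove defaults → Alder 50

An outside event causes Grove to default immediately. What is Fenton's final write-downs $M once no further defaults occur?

Round 1 — Grove defaults (initial).
  Alder: +50 → 50 ≥ 30
Round 2 — Alder defaults.
  Arden: +80 → 80 ≥ 40
  Elm: +45 → 45 ≥ 30
  Fenton: +10 → 10 < 120
Round 3 — Arden, Elm default.
  Dover: +35+40 → 75 ≥ 70
Round 4 — Dover defaults.
No further defaults.

10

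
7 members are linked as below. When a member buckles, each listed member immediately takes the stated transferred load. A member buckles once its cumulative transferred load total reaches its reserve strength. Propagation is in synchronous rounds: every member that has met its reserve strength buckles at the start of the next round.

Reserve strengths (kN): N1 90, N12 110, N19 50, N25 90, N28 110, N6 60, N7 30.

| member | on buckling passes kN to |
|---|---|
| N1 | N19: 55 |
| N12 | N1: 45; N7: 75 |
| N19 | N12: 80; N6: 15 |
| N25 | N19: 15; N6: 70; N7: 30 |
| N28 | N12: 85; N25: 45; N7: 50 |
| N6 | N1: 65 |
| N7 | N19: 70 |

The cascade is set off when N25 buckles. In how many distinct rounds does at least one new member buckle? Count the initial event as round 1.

Round 1 — N25 buckles (initial).
  N19: +15 → 15 < 50
  N6: +70 → 70 ≥ 60
  N7: +30 → 30 ≥ 30
Round 2 — N6, N7 buckle.
  N1: +65 → 65 < 90
  N19: +70 → 85 ≥ 50
Round 3 — N19 buckles.
  N12: +80 → 80 < 110
No further bucklings.

3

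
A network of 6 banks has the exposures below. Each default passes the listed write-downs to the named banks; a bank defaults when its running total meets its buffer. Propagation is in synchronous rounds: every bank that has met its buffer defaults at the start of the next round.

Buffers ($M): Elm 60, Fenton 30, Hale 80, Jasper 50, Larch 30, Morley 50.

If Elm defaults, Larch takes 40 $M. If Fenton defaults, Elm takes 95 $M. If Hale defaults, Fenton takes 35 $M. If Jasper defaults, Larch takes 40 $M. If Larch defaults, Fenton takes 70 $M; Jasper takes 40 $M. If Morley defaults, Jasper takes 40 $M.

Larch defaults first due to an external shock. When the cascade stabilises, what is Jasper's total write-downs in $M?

40

Round 1 — Larch defaults (initial).
  Fenton: +70 → 70 ≥ 30
  Jasper: +40 → 40 < 50
Round 2 — Fenton defaults.
  Elm: +95 → 95 ≥ 60
Round 3 — Elm defaults.
No further defaults.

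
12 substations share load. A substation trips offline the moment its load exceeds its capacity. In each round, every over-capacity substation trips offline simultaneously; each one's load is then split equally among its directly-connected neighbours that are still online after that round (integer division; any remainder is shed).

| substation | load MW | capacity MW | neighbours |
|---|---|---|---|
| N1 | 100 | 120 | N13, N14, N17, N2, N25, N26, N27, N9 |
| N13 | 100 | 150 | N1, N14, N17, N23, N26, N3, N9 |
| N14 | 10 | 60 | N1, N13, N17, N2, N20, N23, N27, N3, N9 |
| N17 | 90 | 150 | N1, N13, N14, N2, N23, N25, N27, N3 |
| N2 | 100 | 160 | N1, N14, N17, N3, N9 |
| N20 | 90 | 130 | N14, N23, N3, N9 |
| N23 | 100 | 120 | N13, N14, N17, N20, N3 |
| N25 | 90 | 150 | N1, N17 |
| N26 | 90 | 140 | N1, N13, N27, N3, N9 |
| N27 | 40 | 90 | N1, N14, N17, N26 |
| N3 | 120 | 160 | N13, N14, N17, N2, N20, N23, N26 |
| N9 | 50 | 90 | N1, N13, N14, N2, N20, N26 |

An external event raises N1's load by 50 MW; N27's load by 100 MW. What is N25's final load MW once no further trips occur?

142

Round 1 — N1 at 150 > 120; N27 at 140 > 90. N1, N27 trip offline.
  N1 sheds 150 MW to N13, N14, N17, N2, N25, N26, N9: 21 each (3 lost).
    N13: 100+21 = 121 ≤ 150
    N14: 10+21 = 31 ≤ 60
    N17: 90+21 = 111 ≤ 150
    N2: 100+21 = 121 ≤ 160
    N25: 90+21 = 111 ≤ 150
    N26: 90+21 = 111 ≤ 140
    N9: 50+21 = 71 ≤ 90
  N27 sheds 140 MW to N14, N17, N26: 46 each (2 lost).
    N14: 31+46 = 77 > 60
    N17: 111+46 = 157 > 150
    N26: 111+46 = 157 > 140
Round 2 — N14, N17, N26 trip offline.
  N14 sheds 77 MW to N13, N2, N20, N23, N3, N9: 12 each (5 lost).
    N13: 121+12 = 133 ≤ 150
    N2: 121+12 = 133 ≤ 160
    N20: 90+12 = 102 ≤ 130
    N23: 100+12 = 112 ≤ 120
    N3: 120+12 = 132 ≤ 160
    N9: 71+12 = 83 ≤ 90
  N17 sheds 157 MW to N13, N2, N23, N25, N3: 31 each (2 lost).
    N13: 133+31 = 164 > 150
    N2: 133+31 = 164 > 160
    N23: 112+31 = 143 > 120
    N25: 111+31 = 142 ≤ 150
    N3: 132+31 = 163 > 160
  N26 sheds 157 MW to N13, N3, N9: 52 each (1 lost).
    N13: 164+52 = 216 > 150
    N3: 163+52 = 215 > 160
    N9: 83+52 = 135 > 90
Round 3 — N13, N2, N23, N3, N9 trip offline.
  N13 sheds 216 MW: no online neighbours, lost.
  N2 sheds 164 MW: no online neighbours, lost.
  N23 sheds 143 MW to N20: 143 each.
    N20: 102+143 = 245 > 130
  N3 sheds 215 MW to N20: 215 each.
    N20: 245+215 = 460 > 130
  N9 sheds 135 MW to N20: 135 each.
    N20: 460+135 = 595 > 130
Round 4 — N20 trips offline.
  N20 sheds 595 MW: no online neighbours, lost.
No further trips.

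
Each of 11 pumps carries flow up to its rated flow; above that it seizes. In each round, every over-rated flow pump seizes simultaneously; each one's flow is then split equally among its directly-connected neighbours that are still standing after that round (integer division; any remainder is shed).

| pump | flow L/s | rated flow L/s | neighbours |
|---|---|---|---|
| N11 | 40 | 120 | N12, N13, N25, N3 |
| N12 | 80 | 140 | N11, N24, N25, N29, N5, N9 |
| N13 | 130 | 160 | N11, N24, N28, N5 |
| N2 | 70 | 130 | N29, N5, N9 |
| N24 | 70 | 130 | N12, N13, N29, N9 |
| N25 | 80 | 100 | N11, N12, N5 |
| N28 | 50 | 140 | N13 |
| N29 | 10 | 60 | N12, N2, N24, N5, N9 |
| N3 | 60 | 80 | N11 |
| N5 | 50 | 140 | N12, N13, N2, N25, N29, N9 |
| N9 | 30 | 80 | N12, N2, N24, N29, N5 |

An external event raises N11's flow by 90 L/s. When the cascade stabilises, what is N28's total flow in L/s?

104

Round 1 — N11 at 130 > 120. N11 seizes.
  N11 sheds 130 L/s to N12, N13, N25, N3: 32 each (2 lost).
    N12: 80+32 = 112 ≤ 140
    N13: 130+32 = 162 > 160
    N25: 80+32 = 112 > 100
    N3: 60+32 = 92 > 80
Round 2 — N13, N25, N3 seize.
  N13 sheds 162 L/s to N24, N28, N5: 54 each.
    N24: 70+54 = 124 ≤ 130
    N28: 50+54 = 104 ≤ 140
    N5: 50+54 = 104 ≤ 140
  N25 sheds 112 L/s to N12, N5: 56 each.
    N12: 112+56 = 168 > 140
    N5: 104+56 = 160 > 140
  N3 sheds 92 L/s: no online neighbours, lost.
Round 3 — N12, N5 seize.
  N12 sheds 168 L/s to N24, N29, N9: 56 each.
    N24: 124+56 = 180 > 130
    N29: 10+56 = 66 > 60
    N9: 30+56 = 86 > 80
  N5 sheds 160 L/s to N2, N29, N9: 53 each (1 lost).
    N2: 70+53 = 123 ≤ 130
    N29: 66+53 = 119 > 60
    N9: 86+53 = 139 > 80
Round 4 — N24, N29, N9 seize.
  N24 sheds 180 L/s: no online neighbours, lost.
  N29 sheds 119 L/s to N2: 119 each.
    N2: 123+119 = 242 > 130
  N9 sheds 139 L/s to N2: 139 each.
    N2: 242+139 = 381 > 130
Round 5 — N2 seizes.
  N2 sheds 381 L/s: no online neighbours, lost.
No further seizures.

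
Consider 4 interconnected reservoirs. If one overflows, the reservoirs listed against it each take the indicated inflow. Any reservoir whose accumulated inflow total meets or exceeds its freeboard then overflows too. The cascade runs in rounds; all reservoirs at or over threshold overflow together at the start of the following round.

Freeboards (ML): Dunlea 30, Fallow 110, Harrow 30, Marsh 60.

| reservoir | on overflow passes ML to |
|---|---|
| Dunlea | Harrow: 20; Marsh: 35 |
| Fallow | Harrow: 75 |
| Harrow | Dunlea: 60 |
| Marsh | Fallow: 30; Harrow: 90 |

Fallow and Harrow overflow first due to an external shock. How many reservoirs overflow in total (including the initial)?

Round 1 — Fallow, Harrow overflow (initial).
  Dunlea: +60 → 60 ≥ 30
Round 2 — Dunlea overflows.
  Marsh: +35 → 35 < 60
No further overflows.

3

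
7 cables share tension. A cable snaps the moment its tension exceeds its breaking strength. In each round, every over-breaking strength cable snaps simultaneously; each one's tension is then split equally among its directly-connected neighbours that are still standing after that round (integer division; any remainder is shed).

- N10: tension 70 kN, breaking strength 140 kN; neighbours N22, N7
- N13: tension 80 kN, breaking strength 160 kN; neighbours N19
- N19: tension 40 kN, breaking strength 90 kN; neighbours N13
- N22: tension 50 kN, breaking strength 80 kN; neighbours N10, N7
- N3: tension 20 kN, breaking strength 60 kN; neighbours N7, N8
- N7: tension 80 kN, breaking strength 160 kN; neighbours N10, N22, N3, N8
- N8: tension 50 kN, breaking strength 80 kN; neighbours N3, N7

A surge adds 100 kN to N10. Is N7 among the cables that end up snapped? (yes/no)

Round 1 — N10 at 170 > 140. N10 snaps.
  N10 sheds 170 kN to N22, N7: 85 each.
    N22: 50+85 = 135 > 80
    N7: 80+85 = 165 > 160
Round 2 — N22, N7 snap.
  N22 sheds 135 kN: no online neighbours, lost.
  N7 sheds 165 kN to N3, N8: 82 each (1 lost).
    N3: 20+82 = 102 > 60
    N8: 50+82 = 132 > 80
Round 3 — N3, N8 snap.
  N3 sheds 102 kN: no online neighbours, lost.
  N8 sheds 132 kN: no online neighbours, lost.
No further breaks.

yes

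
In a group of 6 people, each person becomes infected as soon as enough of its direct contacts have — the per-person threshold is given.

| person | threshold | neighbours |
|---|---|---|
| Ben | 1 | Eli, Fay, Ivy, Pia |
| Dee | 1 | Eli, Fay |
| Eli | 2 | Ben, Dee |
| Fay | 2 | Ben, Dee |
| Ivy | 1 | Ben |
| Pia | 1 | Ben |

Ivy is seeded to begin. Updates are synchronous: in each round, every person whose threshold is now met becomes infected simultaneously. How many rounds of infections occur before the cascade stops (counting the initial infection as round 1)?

Round 1 — Ivy becomes infected (initial).
Round 2 — checking thresholds:
  Ben: 1 of 4 neighbours ≥ 1, becomes infected.
Round 3 — checking thresholds:
  Eli: 1 of 2 neighbours < 2, not yet.
  Fay: 1 of 2 neighbours < 2, not yet.
  Pia: 1 of 1 neighbours ≥ 1, becomes infected.
Round 4 — no new infections; cascade stops.

3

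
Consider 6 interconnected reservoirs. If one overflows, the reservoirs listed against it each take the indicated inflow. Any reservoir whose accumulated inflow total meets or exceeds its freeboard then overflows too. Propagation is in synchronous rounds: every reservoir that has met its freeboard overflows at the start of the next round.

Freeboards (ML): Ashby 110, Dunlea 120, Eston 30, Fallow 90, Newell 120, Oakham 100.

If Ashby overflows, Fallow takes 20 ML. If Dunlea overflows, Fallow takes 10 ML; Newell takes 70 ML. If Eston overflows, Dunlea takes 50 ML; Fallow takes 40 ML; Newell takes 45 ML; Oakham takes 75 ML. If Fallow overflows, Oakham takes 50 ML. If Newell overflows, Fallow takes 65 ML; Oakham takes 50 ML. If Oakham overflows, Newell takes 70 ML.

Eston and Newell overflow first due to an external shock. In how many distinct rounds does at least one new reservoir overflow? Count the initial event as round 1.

Round 1 — Eston, Newell overflow (initial).
  Dunlea: +50 → 50 < 120
  Fallow: +40+65 → 105 ≥ 90
  Oakham: +75+50 → 125 ≥ 100
Round 2 — Fallow, Oakham overflow.
No further overflows.

2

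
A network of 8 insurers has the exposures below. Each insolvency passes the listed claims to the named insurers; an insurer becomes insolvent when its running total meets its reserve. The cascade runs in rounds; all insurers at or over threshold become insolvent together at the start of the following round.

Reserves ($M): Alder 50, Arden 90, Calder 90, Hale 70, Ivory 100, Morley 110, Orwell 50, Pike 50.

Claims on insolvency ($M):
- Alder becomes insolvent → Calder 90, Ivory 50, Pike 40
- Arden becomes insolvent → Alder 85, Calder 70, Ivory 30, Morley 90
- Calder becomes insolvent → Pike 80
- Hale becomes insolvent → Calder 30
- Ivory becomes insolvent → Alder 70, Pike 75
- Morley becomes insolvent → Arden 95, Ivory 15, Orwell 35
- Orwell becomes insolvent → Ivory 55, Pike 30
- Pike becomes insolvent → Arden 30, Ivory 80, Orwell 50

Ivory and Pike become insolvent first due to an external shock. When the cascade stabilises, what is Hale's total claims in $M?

Round 1 — Ivory, Pike become insolvent (initial).
  Alder: +70 → 70 ≥ 50
  Arden: +30 → 30 < 90
  Orwell: +50 → 50 ≥ 50
Round 2 — Alder, Orwell become insolvent.
  Calder: +90 → 90 ≥ 90
Round 3 — Calder becomes insolvent.
No further insolvencies.

0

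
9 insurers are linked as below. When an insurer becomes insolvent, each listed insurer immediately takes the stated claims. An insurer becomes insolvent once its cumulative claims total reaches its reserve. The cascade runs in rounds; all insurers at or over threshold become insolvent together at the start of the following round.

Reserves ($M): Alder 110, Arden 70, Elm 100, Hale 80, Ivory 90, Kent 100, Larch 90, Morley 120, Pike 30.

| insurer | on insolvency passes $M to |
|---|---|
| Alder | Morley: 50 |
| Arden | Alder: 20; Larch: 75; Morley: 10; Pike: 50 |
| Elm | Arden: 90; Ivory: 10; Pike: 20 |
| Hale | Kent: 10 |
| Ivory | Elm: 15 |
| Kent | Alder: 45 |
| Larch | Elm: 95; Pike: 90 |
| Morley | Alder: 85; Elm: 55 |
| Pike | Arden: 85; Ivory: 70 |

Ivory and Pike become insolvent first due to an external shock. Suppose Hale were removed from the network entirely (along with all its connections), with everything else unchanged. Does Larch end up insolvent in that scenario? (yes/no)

no

With Hale removed:
Round 1 — Ivory, Pike become insolvent (initial).
  Arden: +85 → 85 ≥ 70
  Elm: +15 → 15 < 100
Round 2 — Arden becomes insolvent.
  Alder: +20 → 20 < 110
  Larch: +75 → 75 < 90
  Morley: +10 → 10 < 120
No further insolvencies.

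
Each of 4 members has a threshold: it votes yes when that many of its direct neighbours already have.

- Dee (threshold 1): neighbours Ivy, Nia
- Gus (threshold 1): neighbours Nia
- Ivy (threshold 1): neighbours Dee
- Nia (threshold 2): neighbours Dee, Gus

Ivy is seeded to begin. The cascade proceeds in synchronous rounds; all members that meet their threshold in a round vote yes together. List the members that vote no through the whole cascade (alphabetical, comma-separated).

Round 1 — Ivy votes yes (initial).
Round 2 — checking thresholds:
  Dee: 1 of 2 neighbours ≥ 1, votes yes.
Round 3 — no new yes votes; cascade stops.

Gus, Nia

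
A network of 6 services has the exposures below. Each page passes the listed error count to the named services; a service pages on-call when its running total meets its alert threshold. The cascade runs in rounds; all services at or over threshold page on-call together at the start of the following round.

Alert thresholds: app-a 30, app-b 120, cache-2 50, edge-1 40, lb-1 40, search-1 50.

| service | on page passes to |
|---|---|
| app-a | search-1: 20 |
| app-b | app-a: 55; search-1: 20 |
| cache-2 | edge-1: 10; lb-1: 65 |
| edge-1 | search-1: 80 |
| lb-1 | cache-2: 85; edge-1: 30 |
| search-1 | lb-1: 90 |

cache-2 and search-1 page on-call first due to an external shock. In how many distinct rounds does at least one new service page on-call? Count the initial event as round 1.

Round 1 — cache-2, search-1 page on-call (initial).
  edge-1: +10 → 10 < 40
  lb-1: +65+90 → 155 ≥ 40
Round 2 — lb-1 pages on-call.
  edge-1: +30 → 40 ≥ 40
Round 3 — edge-1 pages on-call.
No further pages.

3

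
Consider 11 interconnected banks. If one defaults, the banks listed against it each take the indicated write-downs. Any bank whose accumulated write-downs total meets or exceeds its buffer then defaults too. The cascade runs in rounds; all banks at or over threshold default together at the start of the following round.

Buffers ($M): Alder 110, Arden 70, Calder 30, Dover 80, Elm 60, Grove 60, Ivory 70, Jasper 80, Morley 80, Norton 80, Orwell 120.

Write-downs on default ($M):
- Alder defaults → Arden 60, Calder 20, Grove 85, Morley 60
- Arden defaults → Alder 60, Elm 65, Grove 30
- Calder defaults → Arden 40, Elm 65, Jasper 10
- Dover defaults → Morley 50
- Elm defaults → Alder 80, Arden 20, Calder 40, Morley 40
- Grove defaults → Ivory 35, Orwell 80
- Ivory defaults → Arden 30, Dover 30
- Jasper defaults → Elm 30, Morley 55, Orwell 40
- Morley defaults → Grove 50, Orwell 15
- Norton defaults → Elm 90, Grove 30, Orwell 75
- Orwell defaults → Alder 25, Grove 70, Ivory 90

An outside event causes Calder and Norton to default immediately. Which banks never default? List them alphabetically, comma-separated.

Alder, Arden, Dover, Grove, Ivory, Jasper, Morley, Orwell

Round 1 — Calder, Norton default (initial).
  Arden: +40 → 40 < 70
  Elm: +65+90 → 155 ≥ 60
  Grove: +30 → 30 < 60
  Jasper: +10 → 10 < 80
  Orwell: +75 → 75 < 120
Round 2 — Elm defaults.
  Alder: +80 → 80 < 110
  Arden: +20 → 60 < 70
  Morley: +40 → 40 < 80
No further defaults.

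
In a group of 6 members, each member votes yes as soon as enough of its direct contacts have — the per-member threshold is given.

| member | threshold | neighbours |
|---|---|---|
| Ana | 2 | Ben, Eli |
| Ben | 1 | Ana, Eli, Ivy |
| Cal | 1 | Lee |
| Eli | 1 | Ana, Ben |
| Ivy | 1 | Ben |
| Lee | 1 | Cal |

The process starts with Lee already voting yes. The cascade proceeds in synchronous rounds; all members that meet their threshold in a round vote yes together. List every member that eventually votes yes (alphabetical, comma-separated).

Cal, Lee

Round 1 — Lee votes yes (initial).
Round 2 — checking thresholds:
  Cal: 1 of 1 neighbours ≥ 1, votes yes.
Round 3 — no new yes votes; cascade stops.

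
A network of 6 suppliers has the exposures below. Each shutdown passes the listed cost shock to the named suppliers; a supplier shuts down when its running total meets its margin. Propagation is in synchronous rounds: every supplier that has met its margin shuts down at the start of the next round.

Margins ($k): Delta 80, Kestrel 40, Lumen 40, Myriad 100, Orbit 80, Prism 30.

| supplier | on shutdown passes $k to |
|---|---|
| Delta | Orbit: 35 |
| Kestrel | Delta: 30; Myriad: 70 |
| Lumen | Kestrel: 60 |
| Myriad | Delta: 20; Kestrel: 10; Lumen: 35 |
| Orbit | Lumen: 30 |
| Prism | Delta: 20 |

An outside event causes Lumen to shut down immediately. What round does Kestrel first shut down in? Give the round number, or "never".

Round 1 — Lumen shuts down (initial).
  Kestrel: +60 → 60 ≥ 40
Round 2 — Kestrel shuts down.
  Delta: +30 → 30 < 80
  Myriad: +70 → 70 < 100
No further shutdowns.

2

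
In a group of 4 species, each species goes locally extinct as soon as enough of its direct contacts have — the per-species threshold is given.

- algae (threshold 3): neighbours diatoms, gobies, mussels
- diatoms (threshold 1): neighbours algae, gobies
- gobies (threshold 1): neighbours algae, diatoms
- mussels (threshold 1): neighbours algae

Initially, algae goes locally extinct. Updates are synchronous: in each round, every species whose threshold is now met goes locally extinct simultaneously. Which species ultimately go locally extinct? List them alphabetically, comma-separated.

algae, diatoms, gobies, mussels

Round 1 — algae goes locally extinct (initial).
Round 2 — checking thresholds:
  diatoms: 1 of 2 neighbours ≥ 1, goes locally extinct.
  gobies: 1 of 2 neighbours ≥ 1, goes locally extinct.
  mussels: 1 of 1 neighbours ≥ 1, goes locally extinct.
Round 3 — no new extinctions; cascade stops.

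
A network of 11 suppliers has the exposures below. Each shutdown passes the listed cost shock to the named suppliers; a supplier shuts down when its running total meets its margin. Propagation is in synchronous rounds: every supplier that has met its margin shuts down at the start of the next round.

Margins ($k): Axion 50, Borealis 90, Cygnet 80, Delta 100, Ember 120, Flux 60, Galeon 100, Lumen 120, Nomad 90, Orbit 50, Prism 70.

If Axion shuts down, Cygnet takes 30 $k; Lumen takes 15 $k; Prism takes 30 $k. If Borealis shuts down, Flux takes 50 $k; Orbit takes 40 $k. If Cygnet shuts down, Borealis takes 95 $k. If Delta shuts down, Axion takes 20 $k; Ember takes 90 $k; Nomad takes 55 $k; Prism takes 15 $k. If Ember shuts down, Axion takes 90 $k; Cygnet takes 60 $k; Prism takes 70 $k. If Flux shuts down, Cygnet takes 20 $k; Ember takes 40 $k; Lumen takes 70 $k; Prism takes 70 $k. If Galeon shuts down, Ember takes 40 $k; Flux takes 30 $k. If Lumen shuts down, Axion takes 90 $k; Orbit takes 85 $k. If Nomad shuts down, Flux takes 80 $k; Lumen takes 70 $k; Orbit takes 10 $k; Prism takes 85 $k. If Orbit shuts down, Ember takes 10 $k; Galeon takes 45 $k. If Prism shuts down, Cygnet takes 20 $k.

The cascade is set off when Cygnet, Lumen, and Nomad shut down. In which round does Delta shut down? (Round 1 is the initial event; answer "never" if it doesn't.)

never

Round 1 — Cygnet, Lumen, Nomad shut down (initial).
  Axion: +90 → 90 ≥ 50
  Borealis: +95 → 95 ≥ 90
  Flux: +80 → 80 ≥ 60
  Orbit: +85+10 → 95 ≥ 50
  Prism: +85 → 85 ≥ 70
Round 2 — Axion, Borealis, Flux, Orbit, Prism shut down.
  Ember: +40+10 → 50 < 120
  Galeon: +45 → 45 < 100
No further shutdowns.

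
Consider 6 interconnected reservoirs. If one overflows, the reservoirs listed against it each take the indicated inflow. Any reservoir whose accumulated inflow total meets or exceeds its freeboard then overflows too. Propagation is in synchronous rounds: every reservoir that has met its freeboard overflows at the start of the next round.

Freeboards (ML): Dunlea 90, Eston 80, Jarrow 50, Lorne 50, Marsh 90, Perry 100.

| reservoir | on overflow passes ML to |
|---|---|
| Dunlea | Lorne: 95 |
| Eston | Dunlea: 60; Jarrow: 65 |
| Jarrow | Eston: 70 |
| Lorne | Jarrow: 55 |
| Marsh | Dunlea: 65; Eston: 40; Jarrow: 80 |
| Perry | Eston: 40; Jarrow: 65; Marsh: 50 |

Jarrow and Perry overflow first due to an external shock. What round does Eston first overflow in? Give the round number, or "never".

Round 1 — Jarrow, Perry overflow (initial).
  Eston: +70+40 → 110 ≥ 80
  Marsh: +50 → 50 < 90
Round 2 — Eston overflows.
  Dunlea: +60 → 60 < 90
No further overflows.

2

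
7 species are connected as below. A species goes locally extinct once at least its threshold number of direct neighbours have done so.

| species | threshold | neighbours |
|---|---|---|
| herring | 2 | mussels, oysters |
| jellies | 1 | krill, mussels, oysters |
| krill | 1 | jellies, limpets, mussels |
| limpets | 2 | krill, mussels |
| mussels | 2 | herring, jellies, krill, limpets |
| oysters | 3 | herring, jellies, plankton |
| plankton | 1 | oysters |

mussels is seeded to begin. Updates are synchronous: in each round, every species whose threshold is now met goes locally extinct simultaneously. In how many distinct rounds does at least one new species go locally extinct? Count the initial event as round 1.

Round 1 — mussels goes locally extinct (initial).
Round 2 — checking thresholds:
  herring: 1 of 2 neighbours < 2, holds.
  jellies: 1 of 3 neighbours ≥ 1, goes locally extinct.
  krill: 1 of 3 neighbours ≥ 1, goes locally extinct.
  limpets: 1 of 2 neighbours < 2, holds.
Round 3 — checking thresholds:
  herring: 1 of 2 neighbours < 2, holds.
  limpets: 2 of 2 neighbours ≥ 2, goes locally extinct.
  oysters: 1 of 3 neighbours < 3, holds.
Round 4 — no new extinctions; cascade stops.

3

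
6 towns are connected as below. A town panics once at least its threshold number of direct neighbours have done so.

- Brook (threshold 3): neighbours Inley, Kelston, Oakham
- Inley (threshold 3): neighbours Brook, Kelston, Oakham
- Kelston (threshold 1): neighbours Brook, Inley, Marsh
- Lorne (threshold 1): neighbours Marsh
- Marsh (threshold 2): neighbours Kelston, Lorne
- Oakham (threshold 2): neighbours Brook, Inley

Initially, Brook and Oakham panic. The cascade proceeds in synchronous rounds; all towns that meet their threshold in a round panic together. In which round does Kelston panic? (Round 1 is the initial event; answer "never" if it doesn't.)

Round 1 — Brook, Oakham panic (initial).
Round 2 — checking thresholds:
  Inley: 2 of 3 neighbours < 3, below threshold.
  Kelston: 1 of 3 neighbours ≥ 1, panics.
Round 3 — checking thresholds:
  Inley: 3 of 3 neighbours ≥ 3, panics.
  Marsh: 1 of 2 neighbours < 2, below threshold.
Round 4 — no new panics; cascade stops.

2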